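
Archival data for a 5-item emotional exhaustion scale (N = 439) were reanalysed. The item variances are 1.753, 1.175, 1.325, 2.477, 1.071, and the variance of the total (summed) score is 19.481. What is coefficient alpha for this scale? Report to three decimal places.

coefficient alpha = 0.749

ΣVar(i) = 1.753 + 1.175 + 1.325 + 2.477 + 1.071 = 7.801
α = (k/(k−1))·(1 − ΣVar(i)/σ²_T) = (5/4)·(1 − 7.801/19.481) = 0.749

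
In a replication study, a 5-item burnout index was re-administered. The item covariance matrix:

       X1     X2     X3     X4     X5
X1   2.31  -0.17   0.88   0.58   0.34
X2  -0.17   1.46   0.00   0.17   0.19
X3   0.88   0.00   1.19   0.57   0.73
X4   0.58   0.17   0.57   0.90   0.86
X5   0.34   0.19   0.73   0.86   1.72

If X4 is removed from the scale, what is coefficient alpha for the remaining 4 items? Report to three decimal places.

Remaining items: X1, X2, X3, X5 (k = 4).
Σσᵢ² = 2.31 + 1.46 + 1.19 + 1.72 = 6.68
Var(T) = 6.68 + 2 × 1.97 = 10.62
α (item deleted) = (4/3)·(1 − 6.68/10.62) = 0.495

coefficient alpha = 0.495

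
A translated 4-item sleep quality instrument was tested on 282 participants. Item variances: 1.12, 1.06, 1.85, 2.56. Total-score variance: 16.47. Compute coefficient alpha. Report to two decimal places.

coefficient alpha = 0.80

Σσ²ᵢ = 1.12 + 1.06 + 1.85 + 2.56 = 6.59
α = (k/(k−1))·(1 − Σσ²ᵢ/σ²_T) = (4/3)·(1 − 6.59/16.47) = 0.80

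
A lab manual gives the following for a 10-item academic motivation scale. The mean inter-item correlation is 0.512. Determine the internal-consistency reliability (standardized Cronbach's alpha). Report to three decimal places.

standardized Cronbach's alpha = 0.913

Standardized α = k·r̄ / (1 + (k−1)·r̄) = 10 × 0.512 / (1 + 9 × 0.512)
  = 5.1200 / 5.6080 = 0.913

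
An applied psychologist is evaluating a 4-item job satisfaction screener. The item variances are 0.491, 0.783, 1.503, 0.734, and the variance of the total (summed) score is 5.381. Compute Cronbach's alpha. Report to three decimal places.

Σσᵢ² = 0.491 + 0.783 + 1.503 + 0.734 = 3.511
α = (k/(k−1))·(1 − Σσᵢ²/Var(T)) = (4/3)·(1 − 3.511/5.381) = 0.463

α = 0.463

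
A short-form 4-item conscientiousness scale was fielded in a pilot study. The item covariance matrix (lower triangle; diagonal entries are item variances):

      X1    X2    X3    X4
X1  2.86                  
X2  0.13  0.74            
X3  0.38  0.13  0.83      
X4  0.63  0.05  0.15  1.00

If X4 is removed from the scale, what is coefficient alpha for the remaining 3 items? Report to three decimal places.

Remaining items: X1, X2, X3 (k = 3).
ΣVar(i) = 2.86 + 0.74 + 0.83 = 4.43
σ²_T = 4.43 + 2 × 0.64 = 5.71
α (item deleted) = (3/2)·(1 − 4.43/5.71) = 0.336

α = 0.336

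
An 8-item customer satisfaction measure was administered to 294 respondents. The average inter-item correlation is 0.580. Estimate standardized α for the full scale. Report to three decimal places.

α = 0.917

Standardized α = k·r̄ / (1 + (k−1)·r̄) = 8 × 0.580 / (1 + 7 × 0.580)
  = 4.6400 / 5.0600 = 0.917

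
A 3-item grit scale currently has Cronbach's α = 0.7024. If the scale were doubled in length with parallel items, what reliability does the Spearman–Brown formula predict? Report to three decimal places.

predicted reliability = 0.825

Length factor m = 2
α' = m·α / (1 + (m−1)·α)
   = 2 × 0.7024 / (1 + (2 − 1) × 0.7024)
   = 1.4048 / 1.7024 = 0.825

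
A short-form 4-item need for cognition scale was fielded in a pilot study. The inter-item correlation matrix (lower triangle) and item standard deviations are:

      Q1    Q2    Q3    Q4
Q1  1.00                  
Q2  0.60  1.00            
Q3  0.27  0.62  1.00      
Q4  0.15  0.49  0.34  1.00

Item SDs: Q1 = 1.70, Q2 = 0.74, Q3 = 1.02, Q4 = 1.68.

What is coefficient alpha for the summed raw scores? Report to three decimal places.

α = 0.634

Σσ²ᵢ = 1.70² + 0.74² + 1.02² + 1.68² = 7.3004
Covariances σ_ij = r_ij · s_i · s_j:
  σ(Q1,Q2) = 0.60 × 1.70 × 0.74 = 0.7548
  σ(Q1,Q3) = 0.27 × 1.70 × 1.02 = 0.4682
  σ(Q1,Q4) = 0.15 × 1.70 × 1.68 = 0.4284
  σ(Q2,Q3) = 0.62 × 0.74 × 1.02 = 0.4680
  σ(Q2,Q4) = 0.49 × 0.74 × 1.68 = 0.6092
  σ(Q3,Q4) = 0.34 × 1.02 × 1.68 = 0.5826
σ²_T = Σσ²ᵢ + 2·Σσ_ij = 7.3004 + 2 × 3.3112 = 13.9228
α = (4/3)·(1 − 7.3004/13.9228) = 0.634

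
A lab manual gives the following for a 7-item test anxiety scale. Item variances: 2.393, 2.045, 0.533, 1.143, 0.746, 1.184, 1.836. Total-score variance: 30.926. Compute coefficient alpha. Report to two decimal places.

sum of item variances = 2.393 + 2.045 + 0.533 + 1.143 + 0.746 + 1.184 + 1.836 = 9.880
α = (k/(k−1))·(1 − sum of item variances/σ²_T) = (7/6)·(1 − 9.880/30.926) = 0.79

α = 0.79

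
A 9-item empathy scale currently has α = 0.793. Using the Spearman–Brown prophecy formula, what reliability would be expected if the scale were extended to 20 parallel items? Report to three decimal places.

predicted reliability = 0.895

Length factor m = 20/9 = 2.2222
α' = m·α / (1 + (m−1)·α)
   = 20/9 × 0.793 / (1 + (20/9 − 1) × 0.793)
   = 1.7622 / 1.9692 = 0.895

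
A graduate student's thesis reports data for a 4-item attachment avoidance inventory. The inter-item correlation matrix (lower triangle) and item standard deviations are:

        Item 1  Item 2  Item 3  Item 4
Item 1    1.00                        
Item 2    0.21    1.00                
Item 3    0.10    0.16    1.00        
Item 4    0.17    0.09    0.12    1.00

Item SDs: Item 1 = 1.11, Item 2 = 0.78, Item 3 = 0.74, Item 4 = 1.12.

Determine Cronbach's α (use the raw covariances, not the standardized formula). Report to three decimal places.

α = 0.387

Σσ²ᵢ = 1.11² + 0.78² + 0.74² + 1.12² = 3.6425
Covariances σ_ij = r_ij · s_i · s_j:
  σ(Item 1,Item 2) = 0.21 × 1.11 × 0.78 = 0.1818
  σ(Item 1,Item 3) = 0.10 × 1.11 × 0.74 = 0.0821
  σ(Item 1,Item 4) = 0.17 × 1.11 × 1.12 = 0.2113
  σ(Item 2,Item 3) = 0.16 × 0.78 × 0.74 = 0.0924
  σ(Item 2,Item 4) = 0.09 × 0.78 × 1.12 = 0.0786
  σ(Item 3,Item 4) = 0.12 × 0.74 × 1.12 = 0.0995
σ²_T = Σσ²ᵢ + 2·Σσ_ij = 3.6425 + 2 × 0.7457 = 5.1339
α = (4/3)·(1 − 3.6425/5.1339) = 0.387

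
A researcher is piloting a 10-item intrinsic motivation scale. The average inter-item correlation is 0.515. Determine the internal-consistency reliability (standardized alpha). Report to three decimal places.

Standardized α = k·r̄ / (1 + (k−1)·r̄) = 10 × 0.515 / (1 + 9 × 0.515)
  = 5.1500 / 5.6350 = 0.914

α = 0.914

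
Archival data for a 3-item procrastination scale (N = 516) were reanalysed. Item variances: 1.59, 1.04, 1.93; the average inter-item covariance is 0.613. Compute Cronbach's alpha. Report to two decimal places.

Σσ²ᵢ = 1.59 + 1.04 + 1.93 = 4.56
Sum of the 3 distinct covariances = 3 × 0.613 = 1.839
σ²_total = Σσ²ᵢ + 2·Σcov = 4.56 + 2 × 1.839 = 8.238
α = (3/2)·(1 − 4.56/8.238) = 0.67

Cronbach's alpha = 0.67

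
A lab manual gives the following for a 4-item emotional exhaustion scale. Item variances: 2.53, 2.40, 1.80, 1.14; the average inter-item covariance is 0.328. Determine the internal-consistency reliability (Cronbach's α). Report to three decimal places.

α = 0.445

ΣVar(i) = 2.53 + 2.40 + 1.80 + 1.14 = 7.87
Sum of the 6 distinct covariances = 6 × 0.328 = 1.968
total variance = ΣVar(i) + 2·Σcov = 7.87 + 2 × 1.968 = 11.806
α = (4/3)·(1 − 7.87/11.806) = 0.445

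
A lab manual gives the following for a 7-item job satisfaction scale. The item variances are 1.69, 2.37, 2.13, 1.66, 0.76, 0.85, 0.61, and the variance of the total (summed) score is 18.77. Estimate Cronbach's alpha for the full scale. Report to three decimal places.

Σσ²ᵢ = 1.69 + 2.37 + 2.13 + 1.66 + 0.76 + 0.85 + 0.61 = 10.07
α = (k/(k−1))·(1 − Σσ²ᵢ/Var(T)) = (7/6)·(1 − 10.07/18.77) = 0.541

α = 0.541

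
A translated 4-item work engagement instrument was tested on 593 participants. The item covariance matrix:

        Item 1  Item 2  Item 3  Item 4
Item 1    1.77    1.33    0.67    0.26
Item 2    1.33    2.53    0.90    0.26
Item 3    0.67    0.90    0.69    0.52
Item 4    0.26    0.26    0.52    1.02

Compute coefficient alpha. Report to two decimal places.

ΣVar(i) = 1.77 + 2.53 + 0.69 + 1.02 = 6.01
Sum of the distinct covariances = 3.94
total variance = 6.01 + 2 × 3.94 = 13.89
α = (k/(k−1))·(1 − ΣVar(i)/total variance) = (4/3)·(1 − 6.01/13.89) = 0.76

α = 0.76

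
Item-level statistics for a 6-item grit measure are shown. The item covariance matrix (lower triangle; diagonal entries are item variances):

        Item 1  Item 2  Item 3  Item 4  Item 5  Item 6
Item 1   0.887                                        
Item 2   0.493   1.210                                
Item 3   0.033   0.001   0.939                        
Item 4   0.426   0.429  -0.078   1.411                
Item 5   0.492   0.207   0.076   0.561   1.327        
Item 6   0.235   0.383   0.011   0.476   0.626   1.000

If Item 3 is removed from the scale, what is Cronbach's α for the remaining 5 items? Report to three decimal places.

Remaining items: Item 1, Item 2, Item 4, Item 5, Item 6 (k = 5).
ΣVar(i) = 0.887 + 1.210 + 1.411 + 1.327 + 1.000 = 5.835
σ²_total = 5.835 + 2 × 4.328 = 14.491
α (item deleted) = (5/4)·(1 − 5.835/14.491) = 0.747

Cronbach's α = 0.747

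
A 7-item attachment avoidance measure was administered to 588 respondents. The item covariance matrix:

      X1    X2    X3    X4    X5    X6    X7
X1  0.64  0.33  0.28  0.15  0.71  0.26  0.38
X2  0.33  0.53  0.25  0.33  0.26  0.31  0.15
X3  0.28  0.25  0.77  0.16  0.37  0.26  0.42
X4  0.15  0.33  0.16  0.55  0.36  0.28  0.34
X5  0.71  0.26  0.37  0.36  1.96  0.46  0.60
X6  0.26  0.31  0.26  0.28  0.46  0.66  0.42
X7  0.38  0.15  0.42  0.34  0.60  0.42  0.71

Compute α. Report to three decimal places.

α = 0.827

ΣVar(i) = 0.64 + 0.53 + 0.77 + 0.55 + 1.96 + 0.66 + 0.71 = 5.82
Sum of the distinct covariances = 7.08
σ²_T = 5.82 + 2 × 7.08 = 19.98
α = (k/(k−1))·(1 − ΣVar(i)/σ²_T) = (7/6)·(1 − 5.82/19.98) = 0.827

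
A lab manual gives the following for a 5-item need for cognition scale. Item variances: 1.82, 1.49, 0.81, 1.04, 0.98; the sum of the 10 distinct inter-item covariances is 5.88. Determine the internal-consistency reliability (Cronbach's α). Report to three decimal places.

ΣVar(i) = 1.82 + 1.49 + 0.81 + 1.04 + 0.98 = 6.14
Sum of distinct covariances = 5.88
σ²_total = ΣVar(i) + 2·Σcov = 6.14 + 2 × 5.88 = 17.90
α = (5/4)·(1 − 6.14/17.90) = 0.821

α = 0.821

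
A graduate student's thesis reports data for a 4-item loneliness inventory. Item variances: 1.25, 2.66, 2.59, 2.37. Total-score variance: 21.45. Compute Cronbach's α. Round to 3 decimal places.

Cronbach's α = 0.782

sum of item variances = 1.25 + 2.66 + 2.59 + 2.37 = 8.87
α = (k/(k−1))·(1 − sum of item variances/σ²_total) = (4/3)·(1 − 8.87/21.45) = 0.782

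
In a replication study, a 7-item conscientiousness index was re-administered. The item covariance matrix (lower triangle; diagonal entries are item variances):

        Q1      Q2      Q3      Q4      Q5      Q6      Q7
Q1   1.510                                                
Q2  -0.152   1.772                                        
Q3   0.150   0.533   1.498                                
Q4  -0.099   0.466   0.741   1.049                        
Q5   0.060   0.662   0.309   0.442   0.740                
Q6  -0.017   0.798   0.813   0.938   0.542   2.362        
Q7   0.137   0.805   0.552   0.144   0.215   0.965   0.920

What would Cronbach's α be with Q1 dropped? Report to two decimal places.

Remaining items: Q2, Q3, Q4, Q5, Q6, Q7 (k = 6).
ΣVar(i) = 1.772 + 1.498 + 1.049 + 0.740 + 2.362 + 0.920 = 8.341
Var(T) = 8.341 + 2 × 8.925 = 26.191
α (item deleted) = (6/5)·(1 − 8.341/26.191) = 0.82

Cronbach's α = 0.82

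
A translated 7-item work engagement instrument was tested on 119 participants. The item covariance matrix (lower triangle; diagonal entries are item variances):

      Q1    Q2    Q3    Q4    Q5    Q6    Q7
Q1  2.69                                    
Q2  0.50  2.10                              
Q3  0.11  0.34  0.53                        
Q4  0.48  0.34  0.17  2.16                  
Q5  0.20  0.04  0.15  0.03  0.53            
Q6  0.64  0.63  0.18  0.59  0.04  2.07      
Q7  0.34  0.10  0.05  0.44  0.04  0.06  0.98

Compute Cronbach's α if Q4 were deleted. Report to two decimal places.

Cronbach's α = 0.52

Remaining items: Q1, Q2, Q3, Q5, Q6, Q7 (k = 6).
ΣVar(i) = 2.69 + 2.10 + 0.53 + 0.53 + 2.07 + 0.98 = 8.90
σ²_total = 8.90 + 2 × 3.42 = 15.74
α (item deleted) = (6/5)·(1 − 8.90/15.74) = 0.52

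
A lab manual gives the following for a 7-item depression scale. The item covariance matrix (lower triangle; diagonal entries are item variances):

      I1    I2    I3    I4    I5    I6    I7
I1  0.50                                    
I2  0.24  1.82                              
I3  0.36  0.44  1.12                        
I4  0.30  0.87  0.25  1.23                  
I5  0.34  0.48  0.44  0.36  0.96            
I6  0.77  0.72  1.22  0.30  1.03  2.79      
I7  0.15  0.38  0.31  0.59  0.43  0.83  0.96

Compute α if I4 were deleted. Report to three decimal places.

α = 0.800

Remaining items: I1, I2, I3, I5, I6, I7 (k = 6).
ΣVar(i) = 0.50 + 1.82 + 1.12 + 0.96 + 2.79 + 0.96 = 8.15
σ²_T = 8.15 + 2 × 8.14 = 24.43
α (item deleted) = (6/5)·(1 − 8.15/24.43) = 0.800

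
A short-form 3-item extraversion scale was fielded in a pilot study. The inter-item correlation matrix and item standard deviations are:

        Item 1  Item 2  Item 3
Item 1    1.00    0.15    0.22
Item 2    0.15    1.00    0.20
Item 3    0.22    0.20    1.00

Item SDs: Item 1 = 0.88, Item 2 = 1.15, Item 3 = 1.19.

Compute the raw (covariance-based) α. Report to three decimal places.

α = 0.408

Σσ²ᵢ = 0.88² + 1.15² + 1.19² = 3.5130
Covariances σ_ij = r_ij · s_i · s_j:
  σ(Item 1,Item 2) = 0.15 × 0.88 × 1.15 = 0.1518
  σ(Item 1,Item 3) = 0.22 × 0.88 × 1.19 = 0.2304
  σ(Item 2,Item 3) = 0.20 × 1.15 × 1.19 = 0.2737
σ²_T = Σσ²ᵢ + 2·Σσ_ij = 3.5130 + 2 × 0.6559 = 4.8248
α = (3/2)·(1 − 3.5130/4.8248) = 0.408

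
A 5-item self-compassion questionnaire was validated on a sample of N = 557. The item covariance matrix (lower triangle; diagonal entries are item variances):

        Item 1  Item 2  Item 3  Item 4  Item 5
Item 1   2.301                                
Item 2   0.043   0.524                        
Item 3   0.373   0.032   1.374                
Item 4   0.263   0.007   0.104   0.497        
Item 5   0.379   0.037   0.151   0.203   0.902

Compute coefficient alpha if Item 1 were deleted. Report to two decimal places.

Remaining items: Item 2, Item 3, Item 4, Item 5 (k = 4).
sum of item variances = 0.524 + 1.374 + 0.497 + 0.902 = 3.297
Var(T) = 3.297 + 2 × 0.534 = 4.365
α (item deleted) = (4/3)·(1 − 3.297/4.365) = 0.33

α = 0.33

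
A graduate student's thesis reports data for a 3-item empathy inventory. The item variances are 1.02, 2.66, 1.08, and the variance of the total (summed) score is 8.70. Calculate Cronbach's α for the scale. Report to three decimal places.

Cronbach's α = 0.679

ΣVar(i) = 1.02 + 2.66 + 1.08 = 4.76
α = (k/(k−1))·(1 − ΣVar(i)/Var(T)) = (3/2)·(1 − 4.76/8.70) = 0.679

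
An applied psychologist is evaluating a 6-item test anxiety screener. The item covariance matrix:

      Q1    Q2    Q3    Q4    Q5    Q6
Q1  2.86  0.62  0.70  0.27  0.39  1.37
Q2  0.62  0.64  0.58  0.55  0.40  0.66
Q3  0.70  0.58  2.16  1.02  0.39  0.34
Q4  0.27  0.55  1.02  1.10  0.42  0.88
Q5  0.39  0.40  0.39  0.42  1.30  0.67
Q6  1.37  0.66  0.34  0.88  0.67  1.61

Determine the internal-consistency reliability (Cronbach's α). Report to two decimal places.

Cronbach's α = 0.79

Σσᵢ² = 2.86 + 0.64 + 2.16 + 1.10 + 1.30 + 1.61 = 9.67
Sum of off-diagonal covariances = 9.26
σ²_T = 9.67 + 2 × 9.26 = 28.19
α = (k/(k−1))·(1 − Σσᵢ²/σ²_T) = (6/5)·(1 − 9.67/28.19) = 0.79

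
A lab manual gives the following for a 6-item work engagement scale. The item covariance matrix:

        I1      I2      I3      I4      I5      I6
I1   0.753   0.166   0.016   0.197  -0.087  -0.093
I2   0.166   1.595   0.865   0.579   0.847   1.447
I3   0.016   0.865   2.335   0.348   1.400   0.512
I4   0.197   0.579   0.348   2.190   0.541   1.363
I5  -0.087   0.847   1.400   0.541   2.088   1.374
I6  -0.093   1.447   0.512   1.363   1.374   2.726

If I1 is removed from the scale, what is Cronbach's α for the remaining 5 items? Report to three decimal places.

Cronbach's α = 0.786

Remaining items: I2, I3, I4, I5, I6 (k = 5).
sum of item variances = 1.595 + 2.335 + 2.190 + 2.088 + 2.726 = 10.934
total variance = 10.934 + 2 × 9.276 = 29.486
α (item deleted) = (5/4)·(1 − 10.934/29.486) = 0.786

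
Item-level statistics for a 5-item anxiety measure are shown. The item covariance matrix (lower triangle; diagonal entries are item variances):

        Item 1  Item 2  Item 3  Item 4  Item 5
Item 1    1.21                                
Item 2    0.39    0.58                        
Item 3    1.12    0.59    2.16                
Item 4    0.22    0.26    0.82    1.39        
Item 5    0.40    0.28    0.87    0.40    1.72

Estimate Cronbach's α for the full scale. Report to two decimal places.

sum of item variances = 1.21 + 0.58 + 2.16 + 1.39 + 1.72 = 7.06
Sum of the distinct covariances = 5.35
Var(T) = 7.06 + 2 × 5.35 = 17.76
α = (k/(k−1))·(1 − sum of item variances/Var(T)) = (5/4)·(1 − 7.06/17.76) = 0.75

Cronbach's α = 0.75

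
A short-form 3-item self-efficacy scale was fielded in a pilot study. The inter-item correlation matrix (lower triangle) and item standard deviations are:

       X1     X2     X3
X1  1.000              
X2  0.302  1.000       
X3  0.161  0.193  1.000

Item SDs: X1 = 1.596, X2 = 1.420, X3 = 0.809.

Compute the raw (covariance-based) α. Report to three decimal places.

α = 0.449

Σσ²ᵢ = 1.596² + 1.420² + 0.809² = 5.2181
Covariances σ_ij = r_ij · s_i · s_j:
  σ(X1,X2) = 0.302 × 1.596 × 1.420 = 0.6844
  σ(X1,X3) = 0.161 × 1.596 × 0.809 = 0.2079
  σ(X2,X3) = 0.193 × 1.420 × 0.809 = 0.2217
σ²_T = Σσ²ᵢ + 2·Σσ_ij = 5.2181 + 2 × 1.1140 = 7.4461
α = (3/2)·(1 − 5.2181/7.4461) = 0.449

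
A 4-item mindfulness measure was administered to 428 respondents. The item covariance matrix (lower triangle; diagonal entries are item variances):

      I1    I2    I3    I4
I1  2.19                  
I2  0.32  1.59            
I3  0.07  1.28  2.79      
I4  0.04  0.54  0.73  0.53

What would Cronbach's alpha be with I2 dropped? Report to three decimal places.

α = 0.350

Remaining items: I1, I3, I4 (k = 3).
Σσ²ᵢ = 2.19 + 2.79 + 0.53 = 5.51
σ²_T = 5.51 + 2 × 0.84 = 7.19
α (item deleted) = (3/2)·(1 − 5.51/7.19) = 0.350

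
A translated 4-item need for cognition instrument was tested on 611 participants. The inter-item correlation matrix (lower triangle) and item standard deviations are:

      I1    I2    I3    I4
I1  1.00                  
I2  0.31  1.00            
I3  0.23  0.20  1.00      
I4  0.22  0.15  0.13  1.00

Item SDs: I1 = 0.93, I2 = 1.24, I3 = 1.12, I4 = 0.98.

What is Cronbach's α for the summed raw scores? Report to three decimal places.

Σσ²ᵢ = 0.93² + 1.24² + 1.12² + 0.98² = 4.6173
Covariances σ_ij = r_ij · s_i · s_j:
  σ(I1,I2) = 0.31 × 0.93 × 1.24 = 0.3575
  σ(I1,I3) = 0.23 × 0.93 × 1.12 = 0.2396
  σ(I1,I4) = 0.22 × 0.93 × 0.98 = 0.2005
  σ(I2,I3) = 0.20 × 1.24 × 1.12 = 0.2778
  σ(I2,I4) = 0.15 × 1.24 × 0.98 = 0.1823
  σ(I3,I4) = 0.13 × 1.12 × 0.98 = 0.1427
σ²_T = Σσ²ᵢ + 2·Σσ_ij = 4.6173 + 2 × 1.4004 = 7.4181
α = (4/3)·(1 − 4.6173/7.4181) = 0.503

α = 0.503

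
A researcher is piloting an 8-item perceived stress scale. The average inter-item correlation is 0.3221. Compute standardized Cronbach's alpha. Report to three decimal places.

α = 0.792

Standardized α = k·r̄ / (1 + (k−1)·r̄) = 8 × 0.3221 / (1 + 7 × 0.3221)
  = 2.5768 / 3.2547 = 0.792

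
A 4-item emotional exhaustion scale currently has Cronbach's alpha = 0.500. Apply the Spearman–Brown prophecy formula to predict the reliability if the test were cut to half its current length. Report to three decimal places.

Length factor m = 1/2
α' = m·α / (1 − (1−m)·α)
   = 1/2 × 0.500 / (1 − (1 − 1/2) × 0.500)
   = 0.2500 / 0.7500 = 0.333

predicted reliability = 0.333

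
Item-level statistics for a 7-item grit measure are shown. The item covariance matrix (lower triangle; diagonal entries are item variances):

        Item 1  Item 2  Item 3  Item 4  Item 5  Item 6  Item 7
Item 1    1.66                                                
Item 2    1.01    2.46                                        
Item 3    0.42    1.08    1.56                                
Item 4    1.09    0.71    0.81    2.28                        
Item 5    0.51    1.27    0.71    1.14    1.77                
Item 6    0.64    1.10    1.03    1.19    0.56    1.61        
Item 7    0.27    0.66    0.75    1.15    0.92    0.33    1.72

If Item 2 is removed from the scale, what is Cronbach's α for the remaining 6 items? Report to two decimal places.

Cronbach's α = 0.82

Remaining items: Item 1, Item 3, Item 4, Item 5, Item 6, Item 7 (k = 6).
Σσ²ᵢ = 1.66 + 1.56 + 2.28 + 1.77 + 1.61 + 1.72 = 10.60
Var(T) = 10.60 + 2 × 11.52 = 33.64
α (item deleted) = (6/5)·(1 − 10.60/33.64) = 0.82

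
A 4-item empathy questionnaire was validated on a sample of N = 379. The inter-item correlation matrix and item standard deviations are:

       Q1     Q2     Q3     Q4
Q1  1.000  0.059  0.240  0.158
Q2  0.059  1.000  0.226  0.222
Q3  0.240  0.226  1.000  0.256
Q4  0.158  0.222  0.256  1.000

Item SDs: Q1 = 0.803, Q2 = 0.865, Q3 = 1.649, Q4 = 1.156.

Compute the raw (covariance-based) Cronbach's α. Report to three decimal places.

α = 0.481

Σσ²ᵢ = 0.803² + 0.865² + 1.649² + 1.156² = 5.4486
Covariances σ_ij = r_ij · s_i · s_j:
  σ(Q1,Q2) = 0.059 × 0.803 × 0.865 = 0.0410
  σ(Q1,Q3) = 0.240 × 0.803 × 1.649 = 0.3178
  σ(Q1,Q4) = 0.158 × 0.803 × 1.156 = 0.1467
  σ(Q2,Q3) = 0.226 × 0.865 × 1.649 = 0.3224
  σ(Q2,Q4) = 0.222 × 0.865 × 1.156 = 0.2220
  σ(Q3,Q4) = 0.256 × 1.649 × 1.156 = 0.4880
σ²_T = Σσ²ᵢ + 2·Σσ_ij = 5.4486 + 2 × 1.5379 = 8.5244
α = (4/3)·(1 − 5.4486/8.5244) = 0.481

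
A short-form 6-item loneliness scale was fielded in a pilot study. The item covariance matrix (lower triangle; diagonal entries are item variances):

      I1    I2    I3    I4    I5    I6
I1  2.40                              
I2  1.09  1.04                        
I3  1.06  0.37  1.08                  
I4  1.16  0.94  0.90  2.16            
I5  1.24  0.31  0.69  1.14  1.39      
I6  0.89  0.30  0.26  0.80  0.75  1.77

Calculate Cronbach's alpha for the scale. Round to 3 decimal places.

ΣVar(i) = 2.40 + 1.04 + 1.08 + 2.16 + 1.39 + 1.77 = 9.84
Σ_{i<j} σ_ij = 11.90
σ²_total = 9.84 + 2 × 11.90 = 33.64
α = (k/(k−1))·(1 − ΣVar(i)/σ²_total) = (6/5)·(1 − 9.84/33.64) = 0.849

Cronbach's alpha = 0.849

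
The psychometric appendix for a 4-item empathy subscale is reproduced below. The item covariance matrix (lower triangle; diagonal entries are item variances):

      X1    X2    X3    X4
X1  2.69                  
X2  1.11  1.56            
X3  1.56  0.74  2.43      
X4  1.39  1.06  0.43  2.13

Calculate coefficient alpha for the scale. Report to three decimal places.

Σσᵢ² = 2.69 + 1.56 + 2.43 + 2.13 = 8.81
Sum of off-diagonal covariances = 6.29
σ²_total = 8.81 + 2 × 6.29 = 21.39
α = (k/(k−1))·(1 − Σσᵢ²/σ²_total) = (4/3)·(1 − 8.81/21.39) = 0.784

α = 0.784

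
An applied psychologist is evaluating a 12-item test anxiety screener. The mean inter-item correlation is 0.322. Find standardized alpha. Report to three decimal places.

α = 0.851

Standardized α = k·r̄ / (1 + (k−1)·r̄) = 12 × 0.322 / (1 + 11 × 0.322)
  = 3.8640 / 4.5420 = 0.851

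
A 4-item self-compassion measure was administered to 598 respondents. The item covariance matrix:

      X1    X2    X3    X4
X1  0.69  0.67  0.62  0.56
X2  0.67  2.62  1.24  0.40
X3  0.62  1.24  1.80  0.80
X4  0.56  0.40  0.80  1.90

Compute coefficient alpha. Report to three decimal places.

Σσᵢ² = 0.69 + 2.62 + 1.80 + 1.90 = 7.01
Σ_{i<j} σ_ij = 4.29
σ²_total = 7.01 + 2 × 4.29 = 15.59
α = (k/(k−1))·(1 − Σσᵢ²/σ²_total) = (4/3)·(1 − 7.01/15.59) = 0.734

α = 0.734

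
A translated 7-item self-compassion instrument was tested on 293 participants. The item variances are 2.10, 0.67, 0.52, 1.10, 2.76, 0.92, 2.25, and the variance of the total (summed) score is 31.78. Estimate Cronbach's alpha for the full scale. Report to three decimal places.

α = 0.788

ΣVar(i) = 2.10 + 0.67 + 0.52 + 1.10 + 2.76 + 0.92 + 2.25 = 10.32
α = (k/(k−1))·(1 − ΣVar(i)/total variance) = (7/6)·(1 − 10.32/31.78) = 0.788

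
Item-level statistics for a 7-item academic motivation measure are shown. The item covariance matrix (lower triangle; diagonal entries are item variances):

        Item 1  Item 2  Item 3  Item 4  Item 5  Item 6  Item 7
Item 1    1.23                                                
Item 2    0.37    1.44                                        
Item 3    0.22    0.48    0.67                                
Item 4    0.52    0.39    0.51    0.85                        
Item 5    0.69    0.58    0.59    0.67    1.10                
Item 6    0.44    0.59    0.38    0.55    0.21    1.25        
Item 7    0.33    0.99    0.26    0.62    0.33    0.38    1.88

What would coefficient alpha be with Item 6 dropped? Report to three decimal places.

Remaining items: Item 1, Item 2, Item 3, Item 4, Item 5, Item 7 (k = 6).
Σσ²ᵢ = 1.23 + 1.44 + 0.67 + 0.85 + 1.10 + 1.88 = 7.17
Var(T) = 7.17 + 2 × 7.55 = 22.27
α (item deleted) = (6/5)·(1 − 7.17/22.27) = 0.814

coefficient alpha = 0.814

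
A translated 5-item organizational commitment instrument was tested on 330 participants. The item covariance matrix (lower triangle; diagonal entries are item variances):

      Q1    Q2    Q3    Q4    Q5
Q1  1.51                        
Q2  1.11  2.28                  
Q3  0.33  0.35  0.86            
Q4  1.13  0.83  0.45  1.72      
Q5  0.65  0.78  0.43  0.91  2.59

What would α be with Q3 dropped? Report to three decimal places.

Remaining items: Q1, Q2, Q4, Q5 (k = 4).
Σσᵢ² = 1.51 + 2.28 + 1.72 + 2.59 = 8.10
σ²_total = 8.10 + 2 × 5.41 = 18.92
α (item deleted) = (4/3)·(1 − 8.10/18.92) = 0.763

α = 0.763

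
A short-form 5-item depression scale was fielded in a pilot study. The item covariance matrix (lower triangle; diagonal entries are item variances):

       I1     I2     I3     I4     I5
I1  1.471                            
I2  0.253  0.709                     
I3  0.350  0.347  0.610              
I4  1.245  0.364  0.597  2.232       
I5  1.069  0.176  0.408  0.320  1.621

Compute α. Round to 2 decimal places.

α = 0.76

Σσ²ᵢ = 1.471 + 0.709 + 0.610 + 2.232 + 1.621 = 6.643
Σ_{i<j} σ_ij = 5.129
σ²_total = 6.643 + 2 × 5.129 = 16.901
α = (k/(k−1))·(1 − Σσ²ᵢ/σ²_total) = (5/4)·(1 − 6.643/16.901) = 0.76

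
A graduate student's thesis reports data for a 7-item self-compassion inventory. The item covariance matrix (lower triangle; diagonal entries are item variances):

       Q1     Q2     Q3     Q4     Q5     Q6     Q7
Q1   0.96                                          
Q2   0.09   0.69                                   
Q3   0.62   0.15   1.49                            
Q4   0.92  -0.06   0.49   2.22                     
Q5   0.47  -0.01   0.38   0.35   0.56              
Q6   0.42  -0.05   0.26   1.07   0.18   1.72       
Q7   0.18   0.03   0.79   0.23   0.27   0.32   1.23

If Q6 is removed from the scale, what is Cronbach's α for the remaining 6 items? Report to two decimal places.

Remaining items: Q1, Q2, Q3, Q4, Q5, Q7 (k = 6).
Σσ²ᵢ = 0.96 + 0.69 + 1.49 + 2.22 + 0.56 + 1.23 = 7.15
total variance = 7.15 + 2 × 4.90 = 16.95
α (item deleted) = (6/5)·(1 − 7.15/16.95) = 0.69

Cronbach's α = 0.69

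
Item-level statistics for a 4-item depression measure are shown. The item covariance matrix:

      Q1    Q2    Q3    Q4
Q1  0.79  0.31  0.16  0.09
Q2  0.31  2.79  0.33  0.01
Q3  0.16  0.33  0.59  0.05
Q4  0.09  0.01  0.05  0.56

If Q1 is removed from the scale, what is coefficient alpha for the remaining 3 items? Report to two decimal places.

Remaining items: Q2, Q3, Q4 (k = 3).
sum of item variances = 2.79 + 0.59 + 0.56 = 3.94
σ²_total = 3.94 + 2 × 0.39 = 4.72
α (item deleted) = (3/2)·(1 − 3.94/4.72) = 0.25

α = 0.25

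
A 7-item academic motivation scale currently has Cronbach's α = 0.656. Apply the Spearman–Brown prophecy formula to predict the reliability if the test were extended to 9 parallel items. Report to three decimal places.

Length factor m = 9/7 = 1.2857
α' = m·α / (1 + (m−1)·α)
   = 9/7 × 0.656 / (1 + (9/7 − 1) × 0.656)
   = 0.8434 / 1.1874 = 0.710

predicted reliability = 0.710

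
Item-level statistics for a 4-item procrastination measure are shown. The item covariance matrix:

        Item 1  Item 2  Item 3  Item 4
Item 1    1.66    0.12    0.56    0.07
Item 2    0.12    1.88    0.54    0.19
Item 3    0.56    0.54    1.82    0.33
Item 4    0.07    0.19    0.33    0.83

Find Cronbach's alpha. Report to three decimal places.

α = 0.492

Σσᵢ² = 1.66 + 1.88 + 1.82 + 0.83 = 6.19
Σ_{i<j} σ_ij = 1.81
Var(T) = 6.19 + 2 × 1.81 = 9.81
α = (k/(k−1))·(1 − Σσᵢ²/Var(T)) = (4/3)·(1 − 6.19/9.81) = 0.492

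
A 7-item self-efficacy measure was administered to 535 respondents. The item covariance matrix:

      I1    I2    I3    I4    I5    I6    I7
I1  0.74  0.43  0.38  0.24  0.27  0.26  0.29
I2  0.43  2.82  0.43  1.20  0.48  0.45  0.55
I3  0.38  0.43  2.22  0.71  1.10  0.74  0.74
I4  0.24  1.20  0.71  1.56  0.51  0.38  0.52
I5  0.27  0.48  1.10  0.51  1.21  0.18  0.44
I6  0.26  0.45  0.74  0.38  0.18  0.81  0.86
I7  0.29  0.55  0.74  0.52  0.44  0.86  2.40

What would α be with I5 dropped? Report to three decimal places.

Remaining items: I1, I2, I3, I4, I6, I7 (k = 6).
ΣVar(i) = 0.74 + 2.82 + 2.22 + 1.56 + 0.81 + 2.40 = 10.55
σ²_T = 10.55 + 2 × 8.18 = 26.91
α (item deleted) = (6/5)·(1 − 10.55/26.91) = 0.730

α = 0.730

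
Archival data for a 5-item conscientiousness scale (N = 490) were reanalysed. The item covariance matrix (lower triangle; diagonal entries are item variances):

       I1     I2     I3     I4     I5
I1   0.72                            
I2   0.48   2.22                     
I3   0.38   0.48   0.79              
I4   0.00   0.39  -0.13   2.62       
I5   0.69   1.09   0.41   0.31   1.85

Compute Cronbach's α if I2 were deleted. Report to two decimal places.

Remaining items: I1, I3, I4, I5 (k = 4).
sum of item variances = 0.72 + 0.79 + 2.62 + 1.85 = 5.98
total variance = 5.98 + 2 × 1.66 = 9.30
α (item deleted) = (4/3)·(1 − 5.98/9.30) = 0.48

α = 0.48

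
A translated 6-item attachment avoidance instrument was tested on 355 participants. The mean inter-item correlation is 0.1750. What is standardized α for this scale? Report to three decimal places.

standardized α = 0.560

Standardized α = k·r̄ / (1 + (k−1)·r̄) = 6 × 0.1750 / (1 + 5 × 0.1750)
  = 1.0500 / 1.8750 = 0.560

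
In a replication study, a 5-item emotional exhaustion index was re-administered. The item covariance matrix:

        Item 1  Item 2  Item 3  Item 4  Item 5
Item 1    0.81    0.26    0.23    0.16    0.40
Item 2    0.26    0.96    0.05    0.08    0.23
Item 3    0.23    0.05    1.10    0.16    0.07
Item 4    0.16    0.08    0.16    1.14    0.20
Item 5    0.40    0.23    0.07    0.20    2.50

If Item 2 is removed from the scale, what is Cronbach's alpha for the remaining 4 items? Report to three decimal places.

Remaining items: Item 1, Item 3, Item 4, Item 5 (k = 4).
Σσᵢ² = 0.81 + 1.10 + 1.14 + 2.50 = 5.55
σ²_total = 5.55 + 2 × 1.22 = 7.99
α (item deleted) = (4/3)·(1 − 5.55/7.99) = 0.407

α = 0.407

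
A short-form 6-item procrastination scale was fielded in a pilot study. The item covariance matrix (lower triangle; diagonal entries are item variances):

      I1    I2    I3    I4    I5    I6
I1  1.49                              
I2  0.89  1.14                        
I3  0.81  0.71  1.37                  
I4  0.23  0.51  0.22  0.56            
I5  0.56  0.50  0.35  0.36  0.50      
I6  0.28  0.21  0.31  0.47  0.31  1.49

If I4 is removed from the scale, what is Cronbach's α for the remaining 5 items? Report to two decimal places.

Remaining items: I1, I2, I3, I5, I6 (k = 5).
Σσᵢ² = 1.49 + 1.14 + 1.37 + 0.50 + 1.49 = 5.99
σ²_T = 5.99 + 2 × 4.93 = 15.85
α (item deleted) = (5/4)·(1 − 5.99/15.85) = 0.78

Cronbach's α = 0.78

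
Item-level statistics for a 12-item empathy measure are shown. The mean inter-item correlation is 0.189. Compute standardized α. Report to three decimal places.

Standardized α = k·r̄ / (1 + (k−1)·r̄) = 12 × 0.189 / (1 + 11 × 0.189)
  = 2.2680 / 3.0790 = 0.737

α = 0.737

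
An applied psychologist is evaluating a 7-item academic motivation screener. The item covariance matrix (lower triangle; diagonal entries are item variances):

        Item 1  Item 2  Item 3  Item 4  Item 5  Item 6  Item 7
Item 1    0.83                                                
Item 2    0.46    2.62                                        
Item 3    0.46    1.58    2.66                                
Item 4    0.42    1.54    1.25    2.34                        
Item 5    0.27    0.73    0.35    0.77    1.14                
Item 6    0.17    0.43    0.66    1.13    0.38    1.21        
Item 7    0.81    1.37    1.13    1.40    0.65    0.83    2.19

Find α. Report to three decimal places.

Σσᵢ² = 0.83 + 2.62 + 2.66 + 2.34 + 1.14 + 1.21 + 2.19 = 12.99
Sum of the distinct covariances = 16.79
Var(T) = 12.99 + 2 × 16.79 = 46.57
α = (k/(k−1))·(1 − Σσᵢ²/Var(T)) = (7/6)·(1 − 12.99/46.57) = 0.841

α = 0.841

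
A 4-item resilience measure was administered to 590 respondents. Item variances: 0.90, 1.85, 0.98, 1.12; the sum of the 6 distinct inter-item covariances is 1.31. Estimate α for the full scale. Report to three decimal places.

sum of item variances = 0.90 + 1.85 + 0.98 + 1.12 = 4.85
Sum of distinct covariances = 1.31
total variance = sum of item variances + 2·Σcov = 4.85 + 2 × 1.31 = 7.47
α = (4/3)·(1 − 4.85/7.47) = 0.468

α = 0.468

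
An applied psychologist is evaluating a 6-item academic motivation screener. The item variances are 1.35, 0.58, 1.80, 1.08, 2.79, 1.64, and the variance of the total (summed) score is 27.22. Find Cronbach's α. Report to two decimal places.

Cronbach's α = 0.79

ΣVar(i) = 1.35 + 0.58 + 1.80 + 1.08 + 2.79 + 1.64 = 9.24
α = (k/(k−1))·(1 − ΣVar(i)/σ²_T) = (6/5)·(1 − 9.24/27.22) = 0.79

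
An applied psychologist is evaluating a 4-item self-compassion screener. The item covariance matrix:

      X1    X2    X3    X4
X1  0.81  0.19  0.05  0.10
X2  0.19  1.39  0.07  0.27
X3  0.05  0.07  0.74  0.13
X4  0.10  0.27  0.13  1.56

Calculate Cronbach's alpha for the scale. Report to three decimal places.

α = 0.353

Σσᵢ² = 0.81 + 1.39 + 0.74 + 1.56 = 4.50
Sum of off-diagonal covariances = 0.81
total variance = 4.50 + 2 × 0.81 = 6.12
α = (k/(k−1))·(1 − Σσᵢ²/total variance) = (4/3)·(1 − 4.50/6.12) = 0.353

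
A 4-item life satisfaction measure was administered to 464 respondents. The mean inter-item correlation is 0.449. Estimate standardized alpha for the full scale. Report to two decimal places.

α = 0.77

Standardized α = k·r̄ / (1 + (k−1)·r̄) = 4 × 0.449 / (1 + 3 × 0.449)
  = 1.7960 / 2.3470 = 0.77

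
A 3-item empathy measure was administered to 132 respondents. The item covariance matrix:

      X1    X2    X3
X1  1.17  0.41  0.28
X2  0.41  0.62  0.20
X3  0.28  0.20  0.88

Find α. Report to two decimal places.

Σσ²ᵢ = 1.17 + 0.62 + 0.88 = 2.67
Sum of the distinct covariances = 0.89
Var(T) = 2.67 + 2 × 0.89 = 4.45
α = (k/(k−1))·(1 − Σσ²ᵢ/Var(T)) = (3/2)·(1 − 2.67/4.45) = 0.60

α = 0.60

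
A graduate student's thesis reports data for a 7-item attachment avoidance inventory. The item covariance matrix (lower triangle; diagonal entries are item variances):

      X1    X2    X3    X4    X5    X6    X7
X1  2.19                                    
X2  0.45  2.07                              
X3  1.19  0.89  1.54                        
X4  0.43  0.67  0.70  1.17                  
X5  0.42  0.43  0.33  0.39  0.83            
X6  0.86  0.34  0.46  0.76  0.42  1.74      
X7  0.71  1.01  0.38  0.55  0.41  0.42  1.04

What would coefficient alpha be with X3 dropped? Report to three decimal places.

Remaining items: X1, X2, X4, X5, X6, X7 (k = 6).
sum of item variances = 2.19 + 2.07 + 1.17 + 0.83 + 1.74 + 1.04 = 9.04
total variance = 9.04 + 2 × 8.27 = 25.58
α (item deleted) = (6/5)·(1 − 9.04/25.58) = 0.776

coefficient alpha = 0.776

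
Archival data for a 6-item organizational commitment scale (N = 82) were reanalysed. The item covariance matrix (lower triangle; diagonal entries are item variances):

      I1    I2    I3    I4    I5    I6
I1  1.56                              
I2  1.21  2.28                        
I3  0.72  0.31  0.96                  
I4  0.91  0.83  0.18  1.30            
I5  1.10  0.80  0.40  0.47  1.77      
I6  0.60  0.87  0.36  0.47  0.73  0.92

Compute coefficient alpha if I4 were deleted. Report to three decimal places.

coefficient alpha = 0.818

Remaining items: I1, I2, I3, I5, I6 (k = 5).
ΣVar(i) = 1.56 + 2.28 + 0.96 + 1.77 + 0.92 = 7.49
Var(T) = 7.49 + 2 × 7.10 = 21.69
α (item deleted) = (5/4)·(1 − 7.49/21.69) = 0.818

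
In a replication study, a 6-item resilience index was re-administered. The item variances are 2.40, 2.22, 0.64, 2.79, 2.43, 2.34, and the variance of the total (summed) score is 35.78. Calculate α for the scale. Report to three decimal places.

α = 0.770

Σσᵢ² = 2.40 + 2.22 + 0.64 + 2.79 + 2.43 + 2.34 = 12.82
α = (k/(k−1))·(1 − Σσᵢ²/total variance) = (6/5)·(1 − 12.82/35.78) = 0.770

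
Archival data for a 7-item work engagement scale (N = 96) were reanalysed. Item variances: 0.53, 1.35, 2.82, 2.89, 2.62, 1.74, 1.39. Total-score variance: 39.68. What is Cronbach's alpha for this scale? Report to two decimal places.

Cronbach's alpha = 0.77

Σσᵢ² = 0.53 + 1.35 + 2.82 + 2.89 + 2.62 + 1.74 + 1.39 = 13.34
α = (k/(k−1))·(1 − Σσᵢ²/σ²_total) = (7/6)·(1 − 13.34/39.68) = 0.77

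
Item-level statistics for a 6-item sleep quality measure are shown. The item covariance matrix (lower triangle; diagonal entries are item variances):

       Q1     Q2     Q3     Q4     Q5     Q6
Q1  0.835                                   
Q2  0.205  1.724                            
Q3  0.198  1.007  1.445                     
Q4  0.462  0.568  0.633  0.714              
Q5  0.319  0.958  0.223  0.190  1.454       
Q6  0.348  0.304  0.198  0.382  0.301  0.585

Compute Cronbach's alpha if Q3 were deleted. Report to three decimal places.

Remaining items: Q1, Q2, Q4, Q5, Q6 (k = 5).
ΣVar(i) = 0.835 + 1.724 + 0.714 + 1.454 + 0.585 = 5.312
total variance = 5.312 + 2 × 4.037 = 13.386
α (item deleted) = (5/4)·(1 − 5.312/13.386) = 0.754

Cronbach's alpha = 0.754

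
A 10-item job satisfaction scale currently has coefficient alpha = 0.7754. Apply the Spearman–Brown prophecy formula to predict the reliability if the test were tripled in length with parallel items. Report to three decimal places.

Length factor m = 3
α' = m·α / (1 + (m−1)·α)
   = 3 × 0.7754 / (1 + (3 − 1) × 0.7754)
   = 2.3262 / 2.5508 = 0.912

predicted reliability = 0.912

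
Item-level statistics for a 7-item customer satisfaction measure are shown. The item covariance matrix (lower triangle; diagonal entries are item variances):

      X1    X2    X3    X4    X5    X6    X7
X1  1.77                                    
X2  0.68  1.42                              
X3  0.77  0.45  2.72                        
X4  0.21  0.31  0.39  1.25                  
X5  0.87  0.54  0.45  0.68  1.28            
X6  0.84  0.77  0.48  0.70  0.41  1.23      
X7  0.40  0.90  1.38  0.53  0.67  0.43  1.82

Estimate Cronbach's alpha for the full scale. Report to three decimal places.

α = 0.806

Σσᵢ² = 1.77 + 1.42 + 2.72 + 1.25 + 1.28 + 1.23 + 1.82 = 11.49
Sum of the distinct covariances = 12.86
σ²_T = 11.49 + 2 × 12.86 = 37.21
α = (k/(k−1))·(1 − Σσᵢ²/σ²_T) = (7/6)·(1 − 11.49/37.21) = 0.806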